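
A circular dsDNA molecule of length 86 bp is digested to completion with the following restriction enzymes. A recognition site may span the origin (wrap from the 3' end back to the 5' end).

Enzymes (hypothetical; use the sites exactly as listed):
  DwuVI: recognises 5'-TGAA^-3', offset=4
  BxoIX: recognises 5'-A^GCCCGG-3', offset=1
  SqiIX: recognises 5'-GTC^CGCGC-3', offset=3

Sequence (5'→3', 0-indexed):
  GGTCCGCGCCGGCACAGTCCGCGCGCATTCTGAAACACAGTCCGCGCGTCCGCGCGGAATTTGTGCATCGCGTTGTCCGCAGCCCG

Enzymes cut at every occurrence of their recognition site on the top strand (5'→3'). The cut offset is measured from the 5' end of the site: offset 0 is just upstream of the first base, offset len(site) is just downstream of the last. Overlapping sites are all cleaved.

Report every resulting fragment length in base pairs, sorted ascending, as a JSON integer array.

Scan for sites:
  DwuVI TGAA/4: at [30] ⇒ [34]
  BxoIX AGCCCGG/1: at [80] ⇒ [81]
  SqiIX GTCCGCGC/3: at [1, 16, 39, 47] ⇒ [4, 19, 42, 50]

Pooled cuts: [4, 19, 34, 42, 50, 81]

Fragment lengths:
  4→19: 15 bp
  19→34: 15 bp
  34→42: 8 bp
  42→50: 8 bp
  50→81: 31 bp
  81→4 (wrap): 86-81+4 = 9 bp

[8,8,9,15,15,31]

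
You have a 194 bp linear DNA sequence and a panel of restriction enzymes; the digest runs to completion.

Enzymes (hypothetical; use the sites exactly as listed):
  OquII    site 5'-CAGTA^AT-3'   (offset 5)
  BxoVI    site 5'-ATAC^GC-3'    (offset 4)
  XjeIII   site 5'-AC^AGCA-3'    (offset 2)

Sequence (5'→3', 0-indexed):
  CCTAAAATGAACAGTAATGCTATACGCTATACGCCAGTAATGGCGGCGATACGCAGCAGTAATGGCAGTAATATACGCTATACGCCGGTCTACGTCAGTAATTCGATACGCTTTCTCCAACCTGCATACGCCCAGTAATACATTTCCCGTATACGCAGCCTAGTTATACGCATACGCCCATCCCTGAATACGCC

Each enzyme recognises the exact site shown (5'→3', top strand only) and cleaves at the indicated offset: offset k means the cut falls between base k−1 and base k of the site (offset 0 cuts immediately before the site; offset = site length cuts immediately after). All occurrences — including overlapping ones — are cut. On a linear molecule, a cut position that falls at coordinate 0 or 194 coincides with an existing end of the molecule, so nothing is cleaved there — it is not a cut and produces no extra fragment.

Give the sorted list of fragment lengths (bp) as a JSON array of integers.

Site scan:
  OquII (CAGTAAT, off=5): starts [11, 34, 56, 65, 95, 132] → cuts [16, 39, 61, 70, 100, 137]
  BxoVI (ATACGC, off=4): starts [21, 28, 48, 72, 79, 105, 125, 150, 165, 171, 187] → cuts [25, 32, 52, 76, 83, 109, 129, 154, 169, 175, 191]
  XjeIII (ACAGCA, off=2): no sites

Pooled cuts: [16, 25, 32, 39, 52, 61, 70, 76, 83, 100, 109, 129, 137, 154, 169, 175, 191]

Fragment lengths:
  [0,16): 16 bp
  [16,25): 9 bp
  [25,32): 7 bp
  [32,39): 7 bp
  [39,52): 13 bp
  [52,61): 9 bp
  [61,70): 9 bp
  [70,76): 6 bp
  [76,83): 7 bp
  [83,100): 17 bp
  [100,109): 9 bp
  [109,129): 20 bp
  [129,137): 8 bp
  [137,154): 17 bp
  [154,169): 15 bp
  [169,175): 6 bp
  [175,191): 16 bp
  [191,194): 3 bp

[3,6,6,7,7,7,8,9,9,9,9,13,15,16,16,17,17,20]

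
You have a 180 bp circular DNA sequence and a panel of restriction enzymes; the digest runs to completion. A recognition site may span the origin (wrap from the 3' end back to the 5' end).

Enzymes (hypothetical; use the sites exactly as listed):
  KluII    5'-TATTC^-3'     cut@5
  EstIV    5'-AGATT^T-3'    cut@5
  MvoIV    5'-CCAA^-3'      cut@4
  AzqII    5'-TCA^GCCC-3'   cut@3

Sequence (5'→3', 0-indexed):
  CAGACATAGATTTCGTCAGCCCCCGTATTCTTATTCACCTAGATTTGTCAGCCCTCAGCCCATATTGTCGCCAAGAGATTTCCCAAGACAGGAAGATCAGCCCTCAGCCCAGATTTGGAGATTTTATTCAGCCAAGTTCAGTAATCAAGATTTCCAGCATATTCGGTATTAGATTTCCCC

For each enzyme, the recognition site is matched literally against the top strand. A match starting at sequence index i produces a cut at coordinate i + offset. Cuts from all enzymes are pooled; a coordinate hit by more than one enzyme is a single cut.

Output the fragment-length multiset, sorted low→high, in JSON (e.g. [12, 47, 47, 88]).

Per-enzyme occurrences:
  KluII (TATTC, off=5): starts [25, 31, 124, 159] → cuts [30, 36, 129, 164]
  EstIV (AGATTT, off=5): starts [7, 40, 75, 110, 118, 147, 170] → cuts [12, 45, 80, 115, 123, 152, 175]
  MvoIV (CCAA, off=4): starts [70, 82, 131] → cuts [74, 86, 135]
  AzqII (TCAGCCC, off=3): starts [15, 47, 54, 96, 103] → cuts [18, 50, 57, 99, 106]

Pooled cuts: [12, 18, 30, 36, 45, 50, 57, 74, 80, 86, 99, 106, 115, 123, 129, 135, 152, 164, 175]

Fragment lengths:
  12→18: 6 bp
  18→30: 12 bp
  30→36: 6 bp
  36→45: 9 bp
  45→50: 5 bp
  50→57: 7 bp
  57→74: 17 bp
  74→80: 6 bp
  80→86: 6 bp
  86→99: 13 bp
  99→106: 7 bp
  106→115: 9 bp
  115→123: 8 bp
  123→129: 6 bp
  129→135: 6 bp
  135→152: 17 bp
  152→164: 12 bp
  164→175: 11 bp
  175→12 (wrap): 180-175+12 = 17 bp

[5,6,6,6,6,6,6,7,7,8,9,9,11,12,12,13,17,17,17]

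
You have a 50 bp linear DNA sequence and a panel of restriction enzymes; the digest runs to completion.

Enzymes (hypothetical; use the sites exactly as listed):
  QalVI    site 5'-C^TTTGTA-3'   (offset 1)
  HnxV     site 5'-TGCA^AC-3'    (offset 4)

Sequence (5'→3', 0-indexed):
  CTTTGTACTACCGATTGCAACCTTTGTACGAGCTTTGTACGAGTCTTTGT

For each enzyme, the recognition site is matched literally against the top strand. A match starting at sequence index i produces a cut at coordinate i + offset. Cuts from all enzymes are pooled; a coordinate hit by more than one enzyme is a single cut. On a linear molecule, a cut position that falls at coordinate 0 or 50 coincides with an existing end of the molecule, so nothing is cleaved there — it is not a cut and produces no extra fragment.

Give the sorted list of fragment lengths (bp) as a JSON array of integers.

Site scan:
  QalVI (CTTTGTA, off=1): starts [0, 21, 32] → cuts [1, 22, 33]
  HnxV (TGCAAC, off=4): starts [15] → cuts [19]

All cut coordinates (distinct, sorted): [1, 19, 22, 33]

Fragment lengths:
  [0,1): 1 bp
  [1,19): 18 bp
  [19,22): 3 bp
  [22,33): 11 bp
  [33,50): 17 bp

[1,3,11,17,18]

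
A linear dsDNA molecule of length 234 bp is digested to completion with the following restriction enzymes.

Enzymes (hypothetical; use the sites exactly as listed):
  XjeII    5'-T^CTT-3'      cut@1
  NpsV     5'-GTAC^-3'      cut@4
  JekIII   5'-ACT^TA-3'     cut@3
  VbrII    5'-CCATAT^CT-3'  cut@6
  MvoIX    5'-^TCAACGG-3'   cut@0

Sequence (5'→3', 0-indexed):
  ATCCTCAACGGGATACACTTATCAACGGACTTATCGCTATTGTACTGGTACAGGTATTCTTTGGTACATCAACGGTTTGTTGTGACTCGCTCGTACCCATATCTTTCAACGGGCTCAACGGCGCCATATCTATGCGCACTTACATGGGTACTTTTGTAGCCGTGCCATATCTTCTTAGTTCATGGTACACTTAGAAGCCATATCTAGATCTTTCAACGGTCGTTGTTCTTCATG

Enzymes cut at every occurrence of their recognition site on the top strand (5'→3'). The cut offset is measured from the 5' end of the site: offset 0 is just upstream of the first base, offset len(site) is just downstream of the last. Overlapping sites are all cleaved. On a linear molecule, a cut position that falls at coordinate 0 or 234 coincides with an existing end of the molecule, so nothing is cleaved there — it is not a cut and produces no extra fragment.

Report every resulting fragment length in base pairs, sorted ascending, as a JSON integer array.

Per-enzyme occurrences:
  XjeII TCTT/1: at [57, 101, 169, 172, 208, 226] ⇒ [58, 102, 170, 173, 209, 227]
  NpsV GTAC/4: at [41, 47, 63, 92, 147, 184] ⇒ [45, 51, 67, 96, 151, 188]
  JekIII ACTTA/3: at [16, 28, 137, 188] ⇒ [19, 31, 140, 191]
  VbrII CCATATCT/6: at [96, 123, 164, 197] ⇒ [102, 129, 170, 203]
  MvoIX TCAACGG/0: at [4, 21, 68, 105, 114, 212] ⇒ [4, 21, 68, 105, 114, 212]

Pooled cuts: [4, 19, 21, 31, 45, 51, 58, 67, 68, 96, 102, 105, 114, 129, 140, 151, 170, 173, 188, 191, 203, 209, 212, 227]

Fragment lengths:
  [0,4): 4 bp
  [4,19): 15 bp
  [19,21): 2 bp
  [21,31): 10 bp
  [31,45): 14 bp
  [45,51): 6 bp
  [51,58): 7 bp
  [58,67): 9 bp
  [67,68): 1 bp
  [68,96): 28 bp
  [96,102): 6 bp
  [102,105): 3 bp
  [105,114): 9 bp
  [114,129): 15 bp
  [129,140): 11 bp
  [140,151): 11 bp
  [151,170): 19 bp
  [170,173): 3 bp
  [173,188): 15 bp
  [188,191): 3 bp
  [191,203): 12 bp
  [203,209): 6 bp
  [209,212): 3 bp
  [212,227): 15 bp
  [227,234): 7 bp

[1,2,3,3,3,3,4,6,6,6,7,7,9,9,10,11,11,12,14,15,15,15,15,19,28]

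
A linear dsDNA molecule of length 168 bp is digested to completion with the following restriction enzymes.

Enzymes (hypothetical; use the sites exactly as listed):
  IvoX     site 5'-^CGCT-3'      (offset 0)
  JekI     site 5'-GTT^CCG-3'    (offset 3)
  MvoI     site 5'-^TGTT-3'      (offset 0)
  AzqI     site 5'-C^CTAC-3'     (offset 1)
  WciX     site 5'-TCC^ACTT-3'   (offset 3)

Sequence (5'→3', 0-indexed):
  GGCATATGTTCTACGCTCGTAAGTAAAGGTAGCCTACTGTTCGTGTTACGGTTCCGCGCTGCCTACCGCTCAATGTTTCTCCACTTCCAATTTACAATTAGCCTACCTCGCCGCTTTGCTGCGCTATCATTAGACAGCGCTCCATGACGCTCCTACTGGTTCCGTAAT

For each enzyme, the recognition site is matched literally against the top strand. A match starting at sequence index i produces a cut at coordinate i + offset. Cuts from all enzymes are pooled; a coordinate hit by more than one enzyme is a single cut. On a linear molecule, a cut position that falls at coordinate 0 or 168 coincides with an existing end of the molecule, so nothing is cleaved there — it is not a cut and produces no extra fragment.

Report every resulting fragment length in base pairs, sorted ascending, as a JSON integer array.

[3,4,4,5,6,6,6,7,7,7,9,9,9,10,10,10,16,20,20]

Scan for sites:
  IvoX (CGCT, off=0): starts [13, 56, 66, 111, 121, 137, 147] → cuts [13, 56, 66, 111, 121, 137, 147]
  JekI (GTTCCG, off=3): starts [50, 158] → cuts [53, 161]
  MvoI (TGTT, off=0): starts [6, 37, 43, 73] → cuts [6, 37, 43, 73]
  AzqI (CCTAC, off=1): starts [32, 61, 101, 151] → cuts [33, 62, 102, 152]
  WciX (TCCACTT, off=3): starts [79] → cuts [82]

All cut coordinates (distinct, sorted): [6, 13, 33, 37, 43, 53, 56, 62, 66, 73, 82, 102, 111, 121, 137, 147, 152, 161]

Fragments:
  [0,6): 6 bp
  [6,13): 7 bp
  [13,33): 20 bp
  [33,37): 4 bp
  [37,43): 6 bp
  [43,53): 10 bp
  [53,56): 3 bp
  [56,62): 6 bp
  [62,66): 4 bp
  [66,73): 7 bp
  [73,82): 9 bp
  [82,102): 20 bp
  [102,111): 9 bp
  [111,121): 10 bp
  [121,137): 16 bp
  [137,147): 10 bp
  [147,152): 5 bp
  [152,161): 9 bp
  [161,168): 7 bp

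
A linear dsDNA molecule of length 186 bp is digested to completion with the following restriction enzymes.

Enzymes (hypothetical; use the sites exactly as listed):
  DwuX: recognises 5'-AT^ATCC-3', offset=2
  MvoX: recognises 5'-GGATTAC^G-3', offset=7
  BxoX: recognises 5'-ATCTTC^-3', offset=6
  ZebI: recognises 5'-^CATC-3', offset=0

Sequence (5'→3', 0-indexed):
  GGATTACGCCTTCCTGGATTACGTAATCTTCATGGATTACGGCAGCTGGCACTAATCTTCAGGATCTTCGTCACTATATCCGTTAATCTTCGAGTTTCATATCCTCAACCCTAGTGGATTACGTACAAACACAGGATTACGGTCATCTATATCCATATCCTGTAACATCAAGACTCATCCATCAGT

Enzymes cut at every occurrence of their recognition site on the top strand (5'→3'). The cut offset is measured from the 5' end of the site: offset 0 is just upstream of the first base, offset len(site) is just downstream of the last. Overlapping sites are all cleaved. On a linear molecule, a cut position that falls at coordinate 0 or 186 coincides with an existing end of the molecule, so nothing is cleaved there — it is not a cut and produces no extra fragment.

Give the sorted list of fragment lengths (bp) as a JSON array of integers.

[3,4,6,7,7,7,8,9,9,9,9,9,10,14,15,18,20,22]

Per-enzyme occurrences:
  DwuX (ATATCC, off=2): starts [75, 98, 148, 154] → cuts [77, 100, 150, 156]
  MvoX (GGATTACG, off=7): starts [0, 15, 33, 115, 133] → cuts [7, 22, 40, 122, 140]
  BxoX (ATCTTC, off=6): starts [25, 54, 63, 85] → cuts [31, 60, 69, 91]
  ZebI (CATC, off=0): starts [143, 165, 175, 179] → cuts [143, 165, 175, 179]

Pooled cuts: [7, 22, 31, 40, 60, 69, 77, 91, 100, 122, 140, 143, 150, 156, 165, 175, 179]

Fragment lengths:
  [0,7): 7 bp
  [7,22): 15 bp
  [22,31): 9 bp
  [31,40): 9 bp
  [40,60): 20 bp
  [60,69): 9 bp
  [69,77): 8 bp
  [77,91): 14 bp
  [91,100): 9 bp
  [100,122): 22 bp
  [122,140): 18 bp
  [140,143): 3 bp
  [143,150): 7 bp
  [150,156): 6 bp
  [156,165): 9 bp
  [165,175): 10 bp
  [175,179): 4 bp
  [179,186): 7 bp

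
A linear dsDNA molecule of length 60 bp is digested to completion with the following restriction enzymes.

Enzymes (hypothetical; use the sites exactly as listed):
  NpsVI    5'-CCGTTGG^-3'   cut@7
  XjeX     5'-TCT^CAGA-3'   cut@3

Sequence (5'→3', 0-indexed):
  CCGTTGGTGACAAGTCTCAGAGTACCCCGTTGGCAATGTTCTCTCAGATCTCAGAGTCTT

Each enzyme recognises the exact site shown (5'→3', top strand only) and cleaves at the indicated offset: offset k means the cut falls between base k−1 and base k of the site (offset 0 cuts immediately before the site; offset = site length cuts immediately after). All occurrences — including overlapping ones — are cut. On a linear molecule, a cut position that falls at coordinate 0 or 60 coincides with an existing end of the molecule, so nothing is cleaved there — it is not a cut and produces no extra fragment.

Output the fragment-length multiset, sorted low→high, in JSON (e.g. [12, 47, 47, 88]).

Site scan:
  NpsVI (CCGTTGG, off=7): starts [0, 26] → cuts [7, 33]
  XjeX (TCTCAGA, off=3): starts [14, 41, 48] → cuts [17, 44, 51]

Pooled cuts: [7, 17, 33, 44, 51]

Fragments:
  [0,7): 7 bp
  [7,17): 10 bp
  [17,33): 16 bp
  [33,44): 11 bp
  [44,51): 7 bp
  [51,60): 9 bp

[7,7,9,10,11,16]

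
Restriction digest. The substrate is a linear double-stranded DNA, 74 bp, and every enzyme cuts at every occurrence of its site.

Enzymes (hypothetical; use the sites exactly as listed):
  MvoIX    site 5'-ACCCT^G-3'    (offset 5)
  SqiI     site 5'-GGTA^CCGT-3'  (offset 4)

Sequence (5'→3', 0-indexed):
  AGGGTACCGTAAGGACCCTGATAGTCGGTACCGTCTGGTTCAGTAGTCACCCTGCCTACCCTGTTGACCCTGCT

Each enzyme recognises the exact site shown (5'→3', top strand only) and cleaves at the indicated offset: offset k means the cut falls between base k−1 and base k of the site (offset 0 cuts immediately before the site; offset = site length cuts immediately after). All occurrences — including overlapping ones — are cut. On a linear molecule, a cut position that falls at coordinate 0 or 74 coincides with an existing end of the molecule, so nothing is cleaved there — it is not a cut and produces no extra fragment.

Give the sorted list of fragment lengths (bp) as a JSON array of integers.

Scan for sites:
  MvoIX (ACCCTG, off=5): starts [14, 48, 57, 66] → cuts [19, 53, 62, 71]
  SqiI (GGTACCGT, off=4): starts [2, 26] → cuts [6, 30]

Pooled cuts: [6, 19, 30, 53, 62, 71]

Fragments:
  [0,6): 6 bp
  [6,19): 13 bp
  [19,30): 11 bp
  [30,53): 23 bp
  [53,62): 9 bp
  [62,71): 9 bp
  [71,74): 3 bp

[3,6,9,9,11,13,23]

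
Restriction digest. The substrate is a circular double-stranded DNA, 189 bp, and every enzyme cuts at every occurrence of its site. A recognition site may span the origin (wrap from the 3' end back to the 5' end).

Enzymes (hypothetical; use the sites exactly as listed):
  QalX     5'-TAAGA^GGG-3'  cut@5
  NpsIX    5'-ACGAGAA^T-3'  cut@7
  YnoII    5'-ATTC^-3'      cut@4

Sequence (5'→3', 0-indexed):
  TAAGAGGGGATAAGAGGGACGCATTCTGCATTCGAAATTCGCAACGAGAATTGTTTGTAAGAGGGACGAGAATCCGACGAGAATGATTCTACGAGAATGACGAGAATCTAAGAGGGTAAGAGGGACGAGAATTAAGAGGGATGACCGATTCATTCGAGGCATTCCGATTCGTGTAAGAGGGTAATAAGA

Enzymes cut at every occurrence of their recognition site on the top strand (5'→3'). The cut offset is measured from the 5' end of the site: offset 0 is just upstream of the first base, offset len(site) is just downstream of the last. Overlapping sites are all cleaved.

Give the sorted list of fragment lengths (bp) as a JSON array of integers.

[4,6,6,6,7,7,7,8,8,8,9,9,10,10,10,10,11,11,12,14,16]

Site scan:
  QalX TAAGAGGG/5: at [0, 10, 57, 108, 116, 132, 173] ⇒ [5, 15, 62, 113, 121, 137, 178]
  NpsIX ACGAGAAT/7: at [43, 65, 76, 90, 99, 124] ⇒ [50, 72, 83, 97, 106, 131]
  YnoII ATTC/4: at [22, 29, 36, 85, 147, 151, 160, 166] ⇒ [26, 33, 40, 89, 151, 155, 164, 170]

All cut coordinates (distinct, sorted): [5, 15, 26, 33, 40, 50, 62, 72, 83, 89, 97, 106, 113, 121, 131, 137, 151, 155, 164, 170, 178]

Fragments:
  5→15: 10 bp
  15→26: 11 bp
  26→33: 7 bp
  33→40: 7 bp
  40→50: 10 bp
  50→62: 12 bp
  62→72: 10 bp
  72→83: 11 bp
  83→89: 6 bp
  89→97: 8 bp
  97→106: 9 bp
  106→113: 7 bp
  113→121: 8 bp
  121→131: 10 bp
  131→137: 6 bp
  137→151: 14 bp
  151→155: 4 bp
  155→164: 9 bp
  164→170: 6 bp
  170→178: 8 bp
  178→5 (wrap): 189-178+5 = 16 bp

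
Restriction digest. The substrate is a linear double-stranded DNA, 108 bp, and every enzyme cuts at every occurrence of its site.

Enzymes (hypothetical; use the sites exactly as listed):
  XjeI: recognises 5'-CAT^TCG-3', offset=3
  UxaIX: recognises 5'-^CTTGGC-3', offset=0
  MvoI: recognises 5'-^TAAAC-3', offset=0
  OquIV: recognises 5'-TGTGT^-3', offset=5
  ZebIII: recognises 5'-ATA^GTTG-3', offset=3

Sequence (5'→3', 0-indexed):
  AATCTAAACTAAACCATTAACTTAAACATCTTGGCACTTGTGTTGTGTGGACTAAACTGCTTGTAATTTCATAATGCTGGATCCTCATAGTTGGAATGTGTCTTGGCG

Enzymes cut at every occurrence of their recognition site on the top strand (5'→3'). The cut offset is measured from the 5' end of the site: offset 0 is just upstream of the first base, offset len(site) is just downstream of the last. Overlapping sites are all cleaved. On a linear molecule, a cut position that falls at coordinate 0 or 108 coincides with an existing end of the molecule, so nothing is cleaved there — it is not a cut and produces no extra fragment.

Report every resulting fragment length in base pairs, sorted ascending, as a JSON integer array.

Site scan:
  XjeI (CATTCG, off=3): no sites
  UxaIX (CTTGGC, off=0): starts [29, 101] → cuts [29, 101]
  MvoI (TAAAC, off=0): starts [4, 9, 22, 52] → cuts [4, 9, 22, 52]
  OquIV (TGTGT, off=5): starts [38, 43, 96] → cuts [43, 48, 101]
  ZebIII (ATAGTTG, off=3): starts [86] → cuts [89]

All cut coordinates (distinct, sorted): [4, 9, 22, 29, 43, 48, 52, 89, 101]

Fragments:
  [0,4): 4 bp
  [4,9): 5 bp
  [9,22): 13 bp
  [22,29): 7 bp
  [29,43): 14 bp
  [43,48): 5 bp
  [48,52): 4 bp
  [52,89): 37 bp
  [89,101): 12 bp
  [101,108): 7 bp

[4,4,5,5,7,7,12,13,14,37]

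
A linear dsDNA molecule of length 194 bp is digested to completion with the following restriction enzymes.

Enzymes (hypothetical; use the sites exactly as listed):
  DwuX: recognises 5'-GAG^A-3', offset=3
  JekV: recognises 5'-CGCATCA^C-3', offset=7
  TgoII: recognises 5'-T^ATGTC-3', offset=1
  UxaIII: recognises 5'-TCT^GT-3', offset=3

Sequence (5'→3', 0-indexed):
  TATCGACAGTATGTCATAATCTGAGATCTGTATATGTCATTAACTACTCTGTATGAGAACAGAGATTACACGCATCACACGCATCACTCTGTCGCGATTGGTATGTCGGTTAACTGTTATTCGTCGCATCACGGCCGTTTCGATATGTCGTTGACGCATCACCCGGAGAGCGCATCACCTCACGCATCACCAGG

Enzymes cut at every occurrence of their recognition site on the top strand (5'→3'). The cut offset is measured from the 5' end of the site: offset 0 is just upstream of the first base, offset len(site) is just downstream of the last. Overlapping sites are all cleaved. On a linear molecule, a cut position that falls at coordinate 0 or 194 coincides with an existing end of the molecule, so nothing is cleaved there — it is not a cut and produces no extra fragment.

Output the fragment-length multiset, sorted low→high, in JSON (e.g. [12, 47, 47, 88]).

Scan for sites:
  DwuX GAGA/3: at [22, 54, 61, 165] ⇒ [25, 57, 64, 168]
  JekV CGCATCAC/7: at [70, 79, 124, 154, 170, 182] ⇒ [77, 86, 131, 161, 177, 189]
  TgoII TATGTC/1: at [9, 32, 101, 143] ⇒ [10, 33, 102, 144]
  UxaIII TCTGT/3: at [26, 47, 87] ⇒ [29, 50, 90]

Pooled cuts: [10, 25, 29, 33, 50, 57, 64, 77, 86, 90, 102, 131, 144, 161, 168, 177, 189]

Fragments:
  [0,10): 10 bp
  [10,25): 15 bp
  [25,29): 4 bp
  [29,33): 4 bp
  [33,50): 17 bp
  [50,57): 7 bp
  [57,64): 7 bp
  [64,77): 13 bp
  [77,86): 9 bp
  [86,90): 4 bp
  [90,102): 12 bp
  [102,131): 29 bp
  [131,144): 13 bp
  [144,161): 17 bp
  [161,168): 7 bp
  [168,177): 9 bp
  [177,189): 12 bp
  [189,194): 5 bp

[4,4,4,5,7,7,7,9,9,10,12,12,13,13,15,17,17,29]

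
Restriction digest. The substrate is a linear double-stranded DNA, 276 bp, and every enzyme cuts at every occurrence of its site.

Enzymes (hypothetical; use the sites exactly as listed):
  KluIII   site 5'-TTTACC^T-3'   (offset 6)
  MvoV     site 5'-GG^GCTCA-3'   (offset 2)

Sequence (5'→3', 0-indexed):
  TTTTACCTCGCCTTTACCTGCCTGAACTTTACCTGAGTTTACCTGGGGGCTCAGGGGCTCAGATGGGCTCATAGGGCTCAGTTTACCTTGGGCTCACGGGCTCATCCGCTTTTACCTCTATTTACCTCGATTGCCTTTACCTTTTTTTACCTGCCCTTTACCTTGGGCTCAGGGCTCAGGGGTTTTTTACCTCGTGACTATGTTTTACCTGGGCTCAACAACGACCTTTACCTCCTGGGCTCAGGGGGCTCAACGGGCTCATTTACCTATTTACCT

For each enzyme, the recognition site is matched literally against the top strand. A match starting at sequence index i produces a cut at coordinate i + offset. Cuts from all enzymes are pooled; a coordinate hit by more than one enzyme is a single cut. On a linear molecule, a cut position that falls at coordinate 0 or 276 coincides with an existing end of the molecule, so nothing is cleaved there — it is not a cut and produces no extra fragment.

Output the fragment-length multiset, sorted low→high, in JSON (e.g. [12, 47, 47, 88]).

Site scan:
  KluIII TTTACCT/6: at [1, 12, 27, 37, 81, 110, 120, 135, 145, 156, 185, 203, 226, 261, 269] ⇒ [7, 18, 33, 43, 87, 116, 126, 141, 151, 162, 191, 209, 232, 267, 275]
  MvoV GGGCTCA/2: at [46, 54, 64, 73, 89, 97, 164, 171, 210, 236, 245, 254] ⇒ [48, 56, 66, 75, 91, 99, 166, 173, 212, 238, 247, 256]

All cut coordinates (distinct, sorted): [7, 18, 33, 43, 48, 56, 66, 75, 87, 91, 99, 116, 126, 141, 151, 162, 166, 173, 191, 209, 212, 232, 238, 247, 256, 267, 275]

Fragment lengths:
  [0,7): 7 bp
  [7,18): 11 bp
  [18,33): 15 bp
  [33,43): 10 bp
  [43,48): 5 bp
  [48,56): 8 bp
  [56,66): 10 bp
  [66,75): 9 bp
  [75,87): 12 bp
  [87,91): 4 bp
  [91,99): 8 bp
  [99,116): 17 bp
  [116,126): 10 bp
  [126,141): 15 bp
  [141,151): 10 bp
  [151,162): 11 bp
  [162,166): 4 bp
  [166,173): 7 bp
  [173,191): 18 bp
  [191,209): 18 bp
  [209,212): 3 bp
  [212,232): 20 bp
  [232,238): 6 bp
  [238,247): 9 bp
  [247,256): 9 bp
  [256,267): 11 bp
  [267,275): 8 bp
  [275,276): 1 bp

[1,3,4,4,5,6,7,7,8,8,8,9,9,9,10,10,10,10,11,11,11,12,15,15,17,18,18,20]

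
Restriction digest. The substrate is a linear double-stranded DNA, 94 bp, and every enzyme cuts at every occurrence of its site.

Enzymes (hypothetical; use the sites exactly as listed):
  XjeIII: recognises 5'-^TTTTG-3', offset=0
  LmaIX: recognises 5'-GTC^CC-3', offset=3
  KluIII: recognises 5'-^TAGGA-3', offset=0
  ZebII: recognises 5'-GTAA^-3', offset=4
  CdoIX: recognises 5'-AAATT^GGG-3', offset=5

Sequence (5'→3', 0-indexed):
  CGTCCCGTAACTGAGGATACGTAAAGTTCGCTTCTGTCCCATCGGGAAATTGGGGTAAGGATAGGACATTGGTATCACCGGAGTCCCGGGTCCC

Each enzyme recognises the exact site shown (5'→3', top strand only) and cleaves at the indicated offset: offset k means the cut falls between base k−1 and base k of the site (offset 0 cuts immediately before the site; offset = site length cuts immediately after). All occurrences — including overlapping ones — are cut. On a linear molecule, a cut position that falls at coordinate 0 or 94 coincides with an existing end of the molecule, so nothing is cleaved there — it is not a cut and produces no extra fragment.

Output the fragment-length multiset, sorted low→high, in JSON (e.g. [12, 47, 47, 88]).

[2,3,4,6,7,7,13,14,14,24]

Per-enzyme occurrences:
  XjeIII (TTTTG, off=0): no sites
  LmaIX (GTCCC, off=3): starts [1, 35, 82, 89] → cuts [4, 38, 85, 92]
  KluIII (TAGGA, off=0): starts [61] → cuts [61]
  ZebII (GTAA, off=4): starts [6, 20, 54] → cuts [10, 24, 58]
  CdoIX (AAATTGGG, off=5): starts [46] → cuts [51]

Pooled cuts: [4, 10, 24, 38, 51, 58, 61, 85, 92]

Fragments:
  [0,4): 4 bp
  [4,10): 6 bp
  [10,24): 14 bp
  [24,38): 14 bp
  [38,51): 13 bp
  [51,58): 7 bp
  [58,61): 3 bp
  [61,85): 24 bp
  [85,92): 7 bp
  [92,94): 2 bp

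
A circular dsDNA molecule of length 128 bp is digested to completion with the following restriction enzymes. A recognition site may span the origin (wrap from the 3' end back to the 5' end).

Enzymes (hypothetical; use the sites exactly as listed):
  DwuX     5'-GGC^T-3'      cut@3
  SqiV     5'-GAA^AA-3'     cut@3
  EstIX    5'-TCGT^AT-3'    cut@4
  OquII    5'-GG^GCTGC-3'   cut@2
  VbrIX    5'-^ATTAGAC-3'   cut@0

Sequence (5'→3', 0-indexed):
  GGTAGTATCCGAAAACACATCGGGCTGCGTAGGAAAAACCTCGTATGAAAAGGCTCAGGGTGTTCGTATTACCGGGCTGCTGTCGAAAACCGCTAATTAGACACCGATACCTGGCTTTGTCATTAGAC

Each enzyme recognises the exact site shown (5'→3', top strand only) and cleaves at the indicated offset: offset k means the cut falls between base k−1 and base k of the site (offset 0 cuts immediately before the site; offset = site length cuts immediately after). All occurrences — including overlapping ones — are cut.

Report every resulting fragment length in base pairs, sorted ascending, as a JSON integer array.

[2,2,5,5,6,8,8,9,10,10,10,13,20,20]

Scan for sites:
  DwuX GGCT/3: at [22, 51, 74, 112] ⇒ [25, 54, 77, 115]
  SqiV GAAAA/3: at [10, 32, 46, 84] ⇒ [13, 35, 49, 87]
  EstIX TCGTAT/4: at [40, 63] ⇒ [44, 67]
  OquII GGGCTGC/2: at [21, 73] ⇒ [23, 75]
  VbrIX ATTAGAC/0: at [95, 121] ⇒ [95, 121]

Pooled cuts: [13, 23, 25, 35, 44, 49, 54, 67, 75, 77, 87, 95, 115, 121]

Fragments:
  13→23: 10 bp
  23→25: 2 bp
  25→35: 10 bp
  35→44: 9 bp
  44→49: 5 bp
  49→54: 5 bp
  54→67: 13 bp
  67→75: 8 bp
  75→77: 2 bp
  77→87: 10 bp
  87→95: 8 bp
  95→115: 20 bp
  115→121: 6 bp
  121→13 (wrap): 128-121+13 = 20 bp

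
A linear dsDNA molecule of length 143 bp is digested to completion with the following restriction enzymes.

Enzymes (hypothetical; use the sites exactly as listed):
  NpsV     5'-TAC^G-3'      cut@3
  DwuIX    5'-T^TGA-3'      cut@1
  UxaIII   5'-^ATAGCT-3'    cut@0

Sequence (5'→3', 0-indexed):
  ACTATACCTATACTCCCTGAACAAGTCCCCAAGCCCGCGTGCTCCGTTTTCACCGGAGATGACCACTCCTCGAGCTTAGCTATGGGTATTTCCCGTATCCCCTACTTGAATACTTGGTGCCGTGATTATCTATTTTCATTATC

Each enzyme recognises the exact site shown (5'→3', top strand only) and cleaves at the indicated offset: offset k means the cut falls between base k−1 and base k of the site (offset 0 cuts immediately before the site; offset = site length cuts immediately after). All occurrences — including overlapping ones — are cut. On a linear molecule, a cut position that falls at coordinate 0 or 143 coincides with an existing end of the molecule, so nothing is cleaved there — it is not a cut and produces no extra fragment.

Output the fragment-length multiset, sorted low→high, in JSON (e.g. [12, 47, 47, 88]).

[37,106]

Scan for sites:
  NpsV (TACG, off=3): no sites
  DwuIX TTGA/1: at [105] ⇒ [106]
  UxaIII (ATAGCT, off=0): no sites

Pooled cuts: [106]

Fragment lengths:
  [0,106): 106 bp
  [106,143): 37 bp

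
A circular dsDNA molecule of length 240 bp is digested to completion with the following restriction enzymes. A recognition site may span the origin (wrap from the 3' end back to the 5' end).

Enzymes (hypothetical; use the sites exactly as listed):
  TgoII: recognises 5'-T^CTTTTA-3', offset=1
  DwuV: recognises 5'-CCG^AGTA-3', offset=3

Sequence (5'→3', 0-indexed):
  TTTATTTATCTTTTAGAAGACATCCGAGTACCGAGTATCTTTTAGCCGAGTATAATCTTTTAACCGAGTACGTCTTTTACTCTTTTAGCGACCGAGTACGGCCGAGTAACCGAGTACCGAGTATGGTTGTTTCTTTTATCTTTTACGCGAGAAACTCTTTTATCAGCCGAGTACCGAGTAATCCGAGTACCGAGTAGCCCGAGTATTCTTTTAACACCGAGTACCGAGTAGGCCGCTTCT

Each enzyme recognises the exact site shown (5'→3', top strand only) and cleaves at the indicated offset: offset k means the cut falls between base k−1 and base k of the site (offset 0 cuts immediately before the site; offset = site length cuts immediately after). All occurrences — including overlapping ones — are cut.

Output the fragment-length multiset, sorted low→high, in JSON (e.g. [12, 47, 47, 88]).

[5,6,7,7,7,7,7,7,7,8,8,8,9,9,10,10,10,11,12,12,13,13,13,17,17]

Per-enzyme occurrences:
  TgoII (TCTTTTA, off=1): starts [8, 37, 55, 72, 80, 131, 138, 155, 206, 237] → cuts [9, 38, 56, 73, 81, 132, 139, 156, 207, 238]
  DwuV (CCGAGTA, off=3): starts [23, 30, 45, 63, 91, 101, 109, 116, 166, 173, 182, 189, 198, 216, 223] → cuts [26, 33, 48, 66, 94, 104, 112, 119, 169, 176, 185, 192, 201, 219, 226]

All cut coordinates (distinct, sorted): [9, 26, 33, 38, 48, 56, 66, 73, 81, 94, 104, 112, 119, 132, 139, 156, 169, 176, 185, 192, 201, 207, 219, 226, 238]

Fragments:
  9→26: 17 bp
  26→33: 7 bp
  33→38: 5 bp
  38→48: 10 bp
  48→56: 8 bp
  56→66: 10 bp
  66→73: 7 bp
  73→81: 8 bp
  81→94: 13 bp
  94→104: 10 bp
  104→112: 8 bp
  112→119: 7 bp
  119→132: 13 bp
  132→139: 7 bp
  139→156: 17 bp
  156→169: 13 bp
  169→176: 7 bp
  176→185: 9 bp
  185→192: 7 bp
  192→201: 9 bp
  201→207: 6 bp
  207→219: 12 bp
  219→226: 7 bp
  226→238: 12 bp
  238→9 (wrap): 240-238+9 = 11 bp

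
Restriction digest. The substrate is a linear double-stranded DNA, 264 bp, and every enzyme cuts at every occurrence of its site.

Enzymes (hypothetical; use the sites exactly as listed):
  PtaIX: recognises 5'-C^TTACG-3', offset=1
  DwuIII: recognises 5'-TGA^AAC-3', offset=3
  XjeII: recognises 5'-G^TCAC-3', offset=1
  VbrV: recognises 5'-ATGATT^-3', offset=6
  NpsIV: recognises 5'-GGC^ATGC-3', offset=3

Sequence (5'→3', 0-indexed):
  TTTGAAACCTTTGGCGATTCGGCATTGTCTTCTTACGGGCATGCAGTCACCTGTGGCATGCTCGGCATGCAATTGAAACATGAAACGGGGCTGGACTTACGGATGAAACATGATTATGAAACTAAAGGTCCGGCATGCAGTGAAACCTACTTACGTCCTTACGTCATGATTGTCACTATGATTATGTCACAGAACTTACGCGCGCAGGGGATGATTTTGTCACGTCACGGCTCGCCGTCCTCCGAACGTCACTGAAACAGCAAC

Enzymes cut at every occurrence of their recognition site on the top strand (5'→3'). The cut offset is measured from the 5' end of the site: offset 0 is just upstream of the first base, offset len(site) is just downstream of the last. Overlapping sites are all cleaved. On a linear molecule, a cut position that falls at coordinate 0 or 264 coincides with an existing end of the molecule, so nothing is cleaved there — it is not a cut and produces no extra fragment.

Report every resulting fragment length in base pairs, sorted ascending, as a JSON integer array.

Per-enzyme occurrences:
  PtaIX (CTTACG, off=1): starts [31, 95, 149, 157, 194] → cuts [32, 96, 150, 158, 195]
  DwuIII (TGAAAC, off=3): starts [2, 73, 80, 103, 116, 140, 252] → cuts [5, 76, 83, 106, 119, 143, 255]
  XjeII (GTCAC, off=1): starts [45, 171, 185, 218, 223, 247] → cuts [46, 172, 186, 219, 224, 248]
  VbrV (ATGATT, off=6): starts [109, 165, 177, 210] → cuts [115, 171, 183, 216]
  NpsIV (GGCATGC, off=3): starts [37, 54, 63, 131] → cuts [40, 57, 66, 134]

All cut coordinates (distinct, sorted): [5, 32, 40, 46, 57, 66, 76, 83, 96, 106, 115, 119, 134, 143, 150, 158, 171, 172, 183, 186, 195, 216, 219, 224, 248, 255]

Fragment lengths:
  [0,5): 5 bp
  [5,32): 27 bp
  [32,40): 8 bp
  [40,46): 6 bp
  [46,57): 11 bp
  [57,66): 9 bp
  [66,76): 10 bp
  [76,83): 7 bp
  [83,96): 13 bp
  [96,106): 10 bp
  [106,115): 9 bp
  [115,119): 4 bp
  [119,134): 15 bp
  [134,143): 9 bp
  [143,150): 7 bp
  [150,158): 8 bp
  [158,171): 13 bp
  [171,172): 1 bp
  [172,183): 11 bp
  [183,186): 3 bp
  [186,195): 9 bp
  [195,216): 21 bp
  [216,219): 3 bp
  [219,224): 5 bp
  [224,248): 24 bp
  [248,255): 7 bp
  [255,264): 9 bp

[1,3,3,4,5,5,6,7,7,7,8,8,9,9,9,9,9,10,10,11,11,13,13,15,21,24,27]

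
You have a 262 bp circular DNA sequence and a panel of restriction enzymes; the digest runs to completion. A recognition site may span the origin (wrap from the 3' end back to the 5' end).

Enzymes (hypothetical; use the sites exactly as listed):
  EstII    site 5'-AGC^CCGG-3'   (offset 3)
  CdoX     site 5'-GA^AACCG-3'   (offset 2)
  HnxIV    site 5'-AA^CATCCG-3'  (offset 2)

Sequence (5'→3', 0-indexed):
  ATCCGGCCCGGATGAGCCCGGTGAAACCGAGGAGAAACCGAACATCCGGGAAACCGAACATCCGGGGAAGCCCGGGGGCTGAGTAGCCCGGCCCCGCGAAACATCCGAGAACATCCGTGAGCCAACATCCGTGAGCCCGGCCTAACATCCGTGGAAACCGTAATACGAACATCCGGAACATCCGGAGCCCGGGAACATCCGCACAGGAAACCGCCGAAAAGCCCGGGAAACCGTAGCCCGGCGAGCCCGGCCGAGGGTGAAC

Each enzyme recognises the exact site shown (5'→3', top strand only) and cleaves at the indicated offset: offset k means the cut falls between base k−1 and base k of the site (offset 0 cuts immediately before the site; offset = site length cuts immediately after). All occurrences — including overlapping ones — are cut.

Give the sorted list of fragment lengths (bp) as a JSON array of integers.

[6,7,7,7,7,9,9,9,9,9,10,10,10,11,11,13,13,14,14,14,14,15,16,18]

Per-enzyme occurrences:
  EstII AGCCCGG/3: at [14, 68, 84, 133, 185, 219, 234, 243] ⇒ [17, 71, 87, 136, 188, 222, 237, 246]
  CdoX GAAACCG/2: at [22, 33, 49, 153, 206, 226] ⇒ [24, 35, 51, 155, 208, 228]
  HnxIV AACATCCG/2: at [40, 56, 99, 109, 123, 143, 167, 176, 193, 259] ⇒ [42, 58, 101, 111, 125, 145, 169, 178, 195, 261]

All cut coordinates (distinct, sorted): [17, 24, 35, 42, 51, 58, 71, 87, 101, 111, 125, 136, 145, 155, 169, 178, 188, 195, 208, 222, 228, 237, 246, 261]

Fragments:
  17→24: 7 bp
  24→35: 11 bp
  35→42: 7 bp
  42→51: 9 bp
  51→58: 7 bp
  58→71: 13 bp
  71→87: 16 bp
  87→101: 14 bp
  101→111: 10 bp
  111→125: 14 bp
  125→136: 11 bp
  136→145: 9 bp
  145→155: 10 bp
  155→169: 14 bp
  169→178: 9 bp
  178→188: 10 bp
  188→195: 7 bp
  195→208: 13 bp
  208→222: 14 bp
  222→228: 6 bp
  228→237: 9 bp
  237→246: 9 bp
  246→261: 15 bp
  261→17 (wrap): 262-261+17 = 18 bp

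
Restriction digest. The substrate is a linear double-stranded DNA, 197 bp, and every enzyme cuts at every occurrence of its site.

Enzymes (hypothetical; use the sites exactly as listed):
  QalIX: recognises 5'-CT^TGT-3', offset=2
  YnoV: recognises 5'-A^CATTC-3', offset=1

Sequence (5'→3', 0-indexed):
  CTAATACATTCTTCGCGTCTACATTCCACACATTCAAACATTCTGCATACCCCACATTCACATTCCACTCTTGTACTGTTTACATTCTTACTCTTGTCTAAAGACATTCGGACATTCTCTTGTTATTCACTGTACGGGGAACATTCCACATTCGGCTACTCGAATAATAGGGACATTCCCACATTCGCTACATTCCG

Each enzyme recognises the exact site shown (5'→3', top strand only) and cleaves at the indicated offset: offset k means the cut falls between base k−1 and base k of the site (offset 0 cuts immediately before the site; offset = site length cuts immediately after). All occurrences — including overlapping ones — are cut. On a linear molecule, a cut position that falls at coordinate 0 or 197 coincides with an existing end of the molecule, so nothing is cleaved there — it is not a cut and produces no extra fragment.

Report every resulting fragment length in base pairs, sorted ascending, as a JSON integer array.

Site scan:
  QalIX CTTGT/2: at [69, 92, 118] ⇒ [71, 94, 120]
  YnoV ACATTC/1: at [5, 20, 29, 37, 53, 59, 81, 103, 111, 140, 147, 172, 180, 189] ⇒ [6, 21, 30, 38, 54, 60, 82, 104, 112, 141, 148, 173, 181, 190]

Pooled cuts: [6, 21, 30, 38, 54, 60, 71, 82, 94, 104, 112, 120, 141, 148, 173, 181, 190]

Fragment lengths:
  [0,6): 6 bp
  [6,21): 15 bp
  [21,30): 9 bp
  [30,38): 8 bp
  [38,54): 16 bp
  [54,60): 6 bp
  [60,71): 11 bp
  [71,82): 11 bp
  [82,94): 12 bp
  [94,104): 10 bp
  [104,112): 8 bp
  [112,120): 8 bp
  [120,141): 21 bp
  [141,148): 7 bp
  [148,173): 25 bp
  [173,181): 8 bp
  [181,190): 9 bp
  [190,197): 7 bp

[6,6,7,7,8,8,8,8,9,9,10,11,11,12,15,16,21,25]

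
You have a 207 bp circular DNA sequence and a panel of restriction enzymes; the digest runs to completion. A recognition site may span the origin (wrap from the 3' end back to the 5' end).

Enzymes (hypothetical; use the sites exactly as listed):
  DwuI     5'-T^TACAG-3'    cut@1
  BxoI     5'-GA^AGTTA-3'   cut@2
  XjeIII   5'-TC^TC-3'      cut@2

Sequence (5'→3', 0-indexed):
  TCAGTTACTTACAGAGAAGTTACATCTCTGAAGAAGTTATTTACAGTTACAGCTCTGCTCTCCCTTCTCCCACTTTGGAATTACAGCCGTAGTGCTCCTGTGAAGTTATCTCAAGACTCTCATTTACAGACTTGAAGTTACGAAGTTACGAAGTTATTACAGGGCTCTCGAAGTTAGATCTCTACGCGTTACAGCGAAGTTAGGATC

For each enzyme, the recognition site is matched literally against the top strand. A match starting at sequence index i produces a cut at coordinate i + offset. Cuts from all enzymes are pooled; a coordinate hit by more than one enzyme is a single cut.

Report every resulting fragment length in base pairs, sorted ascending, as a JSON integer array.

Per-enzyme occurrences:
  DwuI TTACAG/1: at [8, 40, 46, 80, 123, 156, 188] ⇒ [9, 41, 47, 81, 124, 157, 189]
  BxoI GAAGTTA/2: at [15, 32, 101, 133, 141, 149, 169, 195] ⇒ [17, 34, 103, 135, 143, 151, 171, 197]
  XjeIII TCTC/2: at [24, 58, 65, 108, 117, 165, 178, 205] ⇒ [0, 26, 60, 67, 110, 119, 167, 180]

Pooled cuts: [0, 9, 17, 26, 34, 41, 47, 60, 67, 81, 103, 110, 119, 124, 135, 143, 151, 157, 167, 171, 180, 189, 197]

Fragment lengths:
  0→9: 9 bp
  9→17: 8 bp
  17→26: 9 bp
  26→34: 8 bp
  34→41: 7 bp
  41→47: 6 bp
  47→60: 13 bp
  60→67: 7 bp
  67→81: 14 bp
  81→103: 22 bp
  103→110: 7 bp
  110→119: 9 bp
  119→124: 5 bp
  124→135: 11 bp
  135→143: 8 bp
  143→151: 8 bp
  151→157: 6 bp
  157→167: 10 bp
  167→171: 4 bp
  171→180: 9 bp
  180→189: 9 bp
  189→197: 8 bp
  197→0 (wrap): 207-197+0 = 10 bp

[4,5,6,6,7,7,7,8,8,8,8,8,9,9,9,9,9,10,10,11,13,14,22]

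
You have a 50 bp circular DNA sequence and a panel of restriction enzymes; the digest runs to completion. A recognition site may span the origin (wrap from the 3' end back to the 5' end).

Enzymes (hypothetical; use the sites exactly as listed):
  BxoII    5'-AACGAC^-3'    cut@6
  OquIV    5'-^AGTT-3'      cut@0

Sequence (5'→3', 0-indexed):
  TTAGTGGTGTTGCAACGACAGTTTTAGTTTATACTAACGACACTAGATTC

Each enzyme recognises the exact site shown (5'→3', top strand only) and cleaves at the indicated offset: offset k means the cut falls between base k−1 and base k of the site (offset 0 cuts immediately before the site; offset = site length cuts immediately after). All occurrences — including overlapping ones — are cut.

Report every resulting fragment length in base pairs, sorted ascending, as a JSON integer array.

[6,16,28]

Site scan:
  BxoII AACGAC/6: at [13, 35] ⇒ [19, 41]
  OquIV AGTT/0: at [19, 25] ⇒ [19, 25]

All cut coordinates (distinct, sorted): [19, 25, 41]

Fragments:
  19→25: 6 bp
  25→41: 16 bp
  41→19 (wrap): 50-41+19 = 28 bp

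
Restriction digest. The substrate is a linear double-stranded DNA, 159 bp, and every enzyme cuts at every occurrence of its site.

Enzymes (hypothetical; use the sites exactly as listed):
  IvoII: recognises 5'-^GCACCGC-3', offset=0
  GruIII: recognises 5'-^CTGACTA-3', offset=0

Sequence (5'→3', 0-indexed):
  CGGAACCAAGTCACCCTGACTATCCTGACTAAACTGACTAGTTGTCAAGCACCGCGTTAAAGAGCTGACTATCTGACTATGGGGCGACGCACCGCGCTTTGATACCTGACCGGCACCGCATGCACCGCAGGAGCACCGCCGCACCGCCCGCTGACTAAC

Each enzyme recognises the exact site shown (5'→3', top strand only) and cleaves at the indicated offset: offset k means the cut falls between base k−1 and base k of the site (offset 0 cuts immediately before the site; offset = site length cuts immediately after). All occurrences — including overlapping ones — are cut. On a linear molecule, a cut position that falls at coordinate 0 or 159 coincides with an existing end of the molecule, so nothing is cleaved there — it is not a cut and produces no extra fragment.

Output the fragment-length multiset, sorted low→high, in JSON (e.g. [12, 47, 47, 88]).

Site scan:
  IvoII (GCACCGC, off=0): starts [48, 88, 112, 121, 132, 140] → cuts [48, 88, 112, 121, 132, 140]
  GruIII (CTGACTA, off=0): starts [15, 24, 33, 64, 72, 150] → cuts [15, 24, 33, 64, 72, 150]

All cut coordinates (distinct, sorted): [15, 24, 33, 48, 64, 72, 88, 112, 121, 132, 140, 150]

Fragment lengths:
  [0,15): 15 bp
  [15,24): 9 bp
  [24,33): 9 bp
  [33,48): 15 bp
  [48,64): 16 bp
  [64,72): 8 bp
  [72,88): 16 bp
  [88,112): 24 bp
  [112,121): 9 bp
  [121,132): 11 bp
  [132,140): 8 bp
  [140,150): 10 bp
  [150,159): 9 bp

[8,8,9,9,9,9,10,11,15,15,16,16,24]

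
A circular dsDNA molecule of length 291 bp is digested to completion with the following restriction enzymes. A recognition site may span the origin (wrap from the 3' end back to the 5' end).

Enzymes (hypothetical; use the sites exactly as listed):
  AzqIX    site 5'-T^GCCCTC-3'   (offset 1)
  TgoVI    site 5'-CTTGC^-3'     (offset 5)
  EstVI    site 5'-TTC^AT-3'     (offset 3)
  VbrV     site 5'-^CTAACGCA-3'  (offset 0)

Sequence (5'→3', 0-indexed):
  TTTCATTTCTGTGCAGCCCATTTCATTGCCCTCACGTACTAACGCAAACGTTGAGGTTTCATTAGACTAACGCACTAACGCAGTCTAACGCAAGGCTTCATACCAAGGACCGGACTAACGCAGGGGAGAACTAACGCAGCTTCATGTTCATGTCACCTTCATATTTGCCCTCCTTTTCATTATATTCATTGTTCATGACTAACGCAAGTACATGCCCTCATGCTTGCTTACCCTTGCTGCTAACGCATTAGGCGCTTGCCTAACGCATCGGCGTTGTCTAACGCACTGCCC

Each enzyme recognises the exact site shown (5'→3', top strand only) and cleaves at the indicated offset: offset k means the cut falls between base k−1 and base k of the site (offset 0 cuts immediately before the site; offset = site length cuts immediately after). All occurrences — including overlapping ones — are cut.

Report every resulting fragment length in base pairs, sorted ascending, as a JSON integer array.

Site scan:
  AzqIX TGCCCTC/1: at [26, 165, 212] ⇒ [27, 166, 213]
  TgoVI CTTGC/5: at [222, 232, 254] ⇒ [227, 237, 259]
  EstVI TTCAT/3: at [1, 21, 57, 96, 140, 146, 157, 175, 184, 191] ⇒ [4, 24, 60, 99, 143, 149, 160, 178, 187, 194]
  VbrV CTAACGCA/0: at [38, 66, 74, 84, 114, 130, 198, 239, 259, 277] ⇒ [38, 66, 74, 84, 114, 130, 198, 239, 259, 277]

All cut coordinates (distinct, sorted): [4, 24, 27, 38, 60, 66, 74, 84, 99, 114, 130, 143, 149, 160, 166, 178, 187, 194, 198, 213, 227, 237, 239, 259, 277]

Fragment lengths:
  4→24: 20 bp
  24→27: 3 bp
  27→38: 11 bp
  38→60: 22 bp
  60→66: 6 bp
  66→74: 8 bp
  74→84: 10 bp
  84→99: 15 bp
  99→114: 15 bp
  114→130: 16 bp
  130→143: 13 bp
  143→149: 6 bp
  149→160: 11 bp
  160→166: 6 bp
  166→178: 12 bp
  178→187: 9 bp
  187→194: 7 bp
  194→198: 4 bp
  198→213: 15 bp
  213→227: 14 bp
  227→237: 10 bp
  237→239: 2 bp
  239→259: 20 bp
  259→277: 18 bp
  277→4 (wrap): 291-277+4 = 18 bp

[2,3,4,6,6,6,7,8,9,10,10,11,11,12,13,14,15,15,15,16,18,18,20,20,22]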